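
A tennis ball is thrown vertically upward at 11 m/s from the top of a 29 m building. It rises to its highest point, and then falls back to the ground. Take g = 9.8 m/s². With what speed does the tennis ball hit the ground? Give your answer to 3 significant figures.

Phase 1 (rising): v₀ = 11.0 m/s, a = -9.8 m/s².
v = v₀ + at → t = (0 − 11.0) / -9.8 = 1.12 s
v² = v₀² + 2aΔx → Δx = (0² − 11.0²)/(2·-9.8) = 6.17 m

Phase 2 (falling): v₀ = 0 m/s, a = -9.8 m/s².
Falls 35.2 m from rest: t = √(2·35.2/9.8) = 2.68 s; v = g·t = 26.3 m/s.
Final speed = 26.3 m/s

26.3 m/s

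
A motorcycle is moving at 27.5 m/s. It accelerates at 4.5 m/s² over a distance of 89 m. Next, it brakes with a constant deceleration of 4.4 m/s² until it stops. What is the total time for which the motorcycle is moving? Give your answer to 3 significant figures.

11.6 s

Phase 1 (accelerating): v₀ = 27.5 m/s, a = 4.5 m/s².
v² = v₀² + 2aΔx = 27.5² + 2·4.5·89 = 1560 → v = 39.5 m/s
t = (v − v₀)/a = (39.5 − 27.5)/4.5 = 2.66 s

Phase 2 (decelerating): v₀ = 39.5 m/s, a = -4.4 m/s².
v = v₀ + at → t = (0 − 39.5) / -4.4 = 8.97 s
v² = v₀² + 2aΔx → Δx = (0² − 39.5²)/(2·-4.4) = 177 m
Total time = 2.66 + 8.97 = 11.6 s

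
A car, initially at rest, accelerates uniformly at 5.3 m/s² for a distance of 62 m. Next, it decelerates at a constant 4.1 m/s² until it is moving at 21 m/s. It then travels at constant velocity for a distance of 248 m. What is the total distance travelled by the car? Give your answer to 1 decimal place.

Phase 1 (accelerating): v₀ = 0 m/s, a = 5.3 m/s².
v² = v₀² + 2aΔx = 0² + 2·5.3·62 = 657 → v = 25.6 m/s
t = (v − v₀)/a = (25.6 − 0)/5.3 = 4.84 s

Phase 2 (decelerating): v₀ = 25.6 m/s, a = -4.1 m/s².
v = v₀ + at → t = (21 − 25.6) / -4.1 = 1.13 s
v² = v₀² + 2aΔx → Δx = (21² − 25.6²)/(2·-4.1) = 26.4 m

Phase 3 (constant speed): v₀ = 21.0 m/s, a = 0 m/s².
Constant speed: t = d/v = 248/21.0 = 11.8 s
Total distance = 62.0 + 26.4 + 248 = 336 m

336.4 m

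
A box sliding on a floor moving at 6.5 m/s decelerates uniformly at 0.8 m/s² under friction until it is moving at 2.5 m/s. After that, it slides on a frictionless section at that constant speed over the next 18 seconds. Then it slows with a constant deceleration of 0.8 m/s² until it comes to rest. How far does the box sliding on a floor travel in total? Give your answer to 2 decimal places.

Phase 1 (decelerating): v₀ = 6.50 m/s, a = -0.8 m/s².
v = v₀ + at → t = (2.5 − 6.50) / -0.8 = 5.00 s
v² = v₀² + 2aΔx → Δx = (2.5² − 6.50²)/(2·-0.8) = 22.5 m

Phase 2 (constant speed): v₀ = 2.50 m/s, a = 0 m/s².
v = v₀ + at = 2.50 + (0)(18) = 2.50 m/s
Δx = v₀t + ½at² = 2.50·18 + 0.5·0·18² = 45.0 m

Phase 3 (decelerating): v₀ = 2.50 m/s, a = -0.8 m/s².
v = v₀ + at → t = (0 − 2.50) / -0.8 = 3.12 s
v² = v₀² + 2aΔx → Δx = (0² − 2.50²)/(2·-0.8) = 3.91 m
Total distance = 22.5 + 45.0 + 3.91 = 71.4 m

71.41 m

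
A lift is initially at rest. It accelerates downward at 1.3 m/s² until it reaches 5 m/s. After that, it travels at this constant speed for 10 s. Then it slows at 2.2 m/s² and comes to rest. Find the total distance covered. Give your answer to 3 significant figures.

Phase 1 (accelerating): v₀ = 0 m/s, a = 1.3 m/s².
v = v₀ + at → t = (5 − 0) / 1.3 = 3.85 s
v² = v₀² + 2aΔx → Δx = (5² − 0²)/(2·1.3) = 9.62 m

Phase 2 (constant speed): v₀ = 5.00 m/s, a = 0 m/s².
v = v₀ + at = 5.00 + (0)(10) = 5.00 m/s
Δx = v₀t + ½at² = 5.00·10 + 0.5·0·10² = 50.0 m

Phase 3 (decelerating): v₀ = 5.00 m/s, a = -2.2 m/s².
v = v₀ + at → t = (0 − 5.00) / -2.2 = 2.27 s
v² = v₀² + 2aΔx → Δx = (0² − 5.00²)/(2·-2.2) = 5.68 m
Total distance = 9.62 + 50.0 + 5.68 = 65.3 m

65.3 m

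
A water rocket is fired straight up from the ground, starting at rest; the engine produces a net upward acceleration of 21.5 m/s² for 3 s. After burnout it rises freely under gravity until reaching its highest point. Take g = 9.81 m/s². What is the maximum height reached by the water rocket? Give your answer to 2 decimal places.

Phase 1 (powered ascent): v₀ = 0 m/s, a = 21.5 m/s².
v = v₀ + at = 0 + (21.5)(3) = 64.5 m/s
Δx = v₀t + ½at² = 0·3 + 0.5·21.5·3² = 96.8 m

Phase 2 (coasting upward): v₀ = 64.5 m/s, a = -9.81 m/s².
v = v₀ + at → t = (0 − 64.5) / -9.81 = 6.57 s
v² = v₀² + 2aΔx → Δx = (0² − 64.5²)/(2·-9.81) = 212 m
Maximum height = 96.8 + 212 = 309 m

308.79 m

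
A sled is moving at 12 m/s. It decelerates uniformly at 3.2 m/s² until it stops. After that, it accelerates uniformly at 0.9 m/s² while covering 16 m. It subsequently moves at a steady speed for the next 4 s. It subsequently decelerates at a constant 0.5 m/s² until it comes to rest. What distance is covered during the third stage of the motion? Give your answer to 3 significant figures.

Phase 1 (decelerating): v₀ = 12.0 m/s, a = -3.2 m/s².
v = v₀ + at → t = (0 − 12.0) / -3.2 = 3.75 s
v² = v₀² + 2aΔx → Δx = (0² − 12.0²)/(2·-3.2) = 22.5 m

Phase 2 (accelerating): v₀ = 0 m/s, a = 0.9 m/s².
v² = v₀² + 2aΔx = 0² + 2·0.9·16 = 28.8 → v = 5.37 m/s
t = (v − v₀)/a = (5.37 − 0)/0.9 = 5.96 s

Phase 3 (constant speed): v₀ = 5.37 m/s, a = 0 m/s².
v = v₀ + at = 5.37 + (0)(4) = 5.37 m/s
Δx = v₀t + ½at² = 5.37·4 + 0.5·0·4² = 21.5 m
Distance in phase 3 = 21.5 m

21.5 m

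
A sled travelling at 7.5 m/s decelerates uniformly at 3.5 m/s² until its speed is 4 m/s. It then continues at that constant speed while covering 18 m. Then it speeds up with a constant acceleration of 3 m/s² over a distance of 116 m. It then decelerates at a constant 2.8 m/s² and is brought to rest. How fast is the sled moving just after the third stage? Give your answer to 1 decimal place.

26.7 m/s

Phase 1 (decelerating): v₀ = 7.50 m/s, a = -3.5 m/s².
v = v₀ + at → t = (4 − 7.50) / -3.5 = 1.00 s
v² = v₀² + 2aΔx → Δx = (4² − 7.50²)/(2·-3.5) = 5.75 m

Phase 2 (constant speed): v₀ = 4.00 m/s, a = 0 m/s².
Constant speed: t = d/v = 18/4.00 = 4.50 s

Phase 3 (accelerating): v₀ = 4.00 m/s, a = 3 m/s².
v² = v₀² + 2aΔx = 4.00² + 2·3·116 = 712 → v = 26.7 m/s
t = (v − v₀)/a = (26.7 − 4.00)/3 = 7.56 s
Speed at end of phase 3 = 26.7 m/s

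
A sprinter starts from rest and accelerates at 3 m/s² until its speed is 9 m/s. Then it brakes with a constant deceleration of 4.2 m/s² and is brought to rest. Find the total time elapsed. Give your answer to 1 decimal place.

5.1 s

Phase 1 (accelerating): v₀ = 0 m/s, a = 3 m/s².
v = v₀ + at → t = (9 − 0) / 3 = 3.00 s
v² = v₀² + 2aΔx → Δx = (9² − 0²)/(2·3) = 13.5 m

Phase 2 (decelerating): v₀ = 9.00 m/s, a = -4.2 m/s².
v = v₀ + at → t = (0 − 9.00) / -4.2 = 2.14 s
v² = v₀² + 2aΔx → Δx = (0² − 9.00²)/(2·-4.2) = 9.64 m
Total time = 3.00 + 2.14 = 5.14 s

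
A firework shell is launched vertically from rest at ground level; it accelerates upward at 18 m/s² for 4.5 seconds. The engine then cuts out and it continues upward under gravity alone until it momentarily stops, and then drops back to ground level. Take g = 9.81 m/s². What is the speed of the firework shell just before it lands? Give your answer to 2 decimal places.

100.68 m/s

Phase 1 (powered ascent): v₀ = 0 m/s, a = 18 m/s².
v = v₀ + at = 0 + (18)(4.5) = 81.0 m/s
Δx = v₀t + ½at² = 0·4.5 + 0.5·18·4.5² = 182 m

Phase 2 (coasting upward): v₀ = 81.0 m/s, a = -9.81 m/s².
v = v₀ + at → t = (0 − 81.0) / -9.81 = 8.26 s
v² = v₀² + 2aΔx → Δx = (0² − 81.0²)/(2·-9.81) = 334 m

Phase 3 (free fall): v₀ = 0 m/s, a = -9.81 m/s².
Falls 517 m from rest: t = √(2·517/9.81) = 10.3 s; v = g·t = 101 m/s.
Impact speed = 101 m/s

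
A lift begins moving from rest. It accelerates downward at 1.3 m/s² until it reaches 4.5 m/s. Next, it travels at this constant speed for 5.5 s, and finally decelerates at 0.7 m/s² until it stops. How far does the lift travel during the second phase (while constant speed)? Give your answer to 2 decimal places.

24.75 m

Phase 1 (accelerating): v₀ = 0 m/s, a = 1.3 m/s².
v = v₀ + at → t = (4.5 − 0) / 1.3 = 3.46 s
v² = v₀² + 2aΔx → Δx = (4.5² − 0²)/(2·1.3) = 7.79 m

Phase 2 (constant speed): v₀ = 4.50 m/s, a = 0 m/s².
v = v₀ + at = 4.50 + (0)(5.5) = 4.50 m/s
Δx = v₀t + ½at² = 4.50·5.5 + 0.5·0·5.5² = 24.8 m
Distance in phase 2 = 24.8 m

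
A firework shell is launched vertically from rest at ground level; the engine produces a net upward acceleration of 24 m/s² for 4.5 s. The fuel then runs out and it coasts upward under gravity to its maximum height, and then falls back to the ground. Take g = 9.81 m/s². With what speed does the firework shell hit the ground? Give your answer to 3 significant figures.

Phase 1 (powered ascent): v₀ = 0 m/s, a = 24 m/s².
v = v₀ + at = 0 + (24)(4.5) = 108 m/s
Δx = v₀t + ½at² = 0·4.5 + 0.5·24·4.5² = 243 m

Phase 2 (coasting upward): v₀ = 108 m/s, a = -9.81 m/s².
v = v₀ + at → t = (0 − 108) / -9.81 = 11.0 s
v² = v₀² + 2aΔx → Δx = (0² − 108²)/(2·-9.81) = 594 m

Phase 3 (free fall): v₀ = 0 m/s, a = -9.81 m/s².
Falls 837 m from rest: t = √(2·837/9.81) = 13.1 s; v = g·t = 128 m/s.
Impact speed = 128 m/s

128 m/s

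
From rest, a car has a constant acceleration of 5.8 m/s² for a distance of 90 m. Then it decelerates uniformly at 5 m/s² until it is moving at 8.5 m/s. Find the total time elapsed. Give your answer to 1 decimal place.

10.3 s

Phase 1 (accelerating): v₀ = 0 m/s, a = 5.8 m/s².
v² = v₀² + 2aΔx = 0² + 2·5.8·90 = 1040 → v = 32.3 m/s
t = (v − v₀)/a = (32.3 − 0)/5.8 = 5.57 s

Phase 2 (decelerating): v₀ = 32.3 m/s, a = -5 m/s².
v = v₀ + at → t = (8.5 − 32.3) / -5 = 4.76 s
v² = v₀² + 2aΔx → Δx = (8.5² − 32.3²)/(2·-5) = 97.2 m
Total time = 5.57 + 4.76 = 10.3 s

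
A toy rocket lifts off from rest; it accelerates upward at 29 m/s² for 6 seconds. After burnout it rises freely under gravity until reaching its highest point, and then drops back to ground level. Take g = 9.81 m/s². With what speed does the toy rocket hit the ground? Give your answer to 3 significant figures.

Phase 1 (powered ascent): v₀ = 0 m/s, a = 29 m/s².
v = v₀ + at = 0 + (29)(6) = 174 m/s
Δx = v₀t + ½at² = 0·6 + 0.5·29·6² = 522 m

Phase 2 (coasting upward): v₀ = 174 m/s, a = -9.81 m/s².
v = v₀ + at → t = (0 − 174) / -9.81 = 17.7 s
v² = v₀² + 2aΔx → Δx = (0² − 174²)/(2·-9.81) = 1540 m

Phase 3 (free fall): v₀ = 0 m/s, a = -9.81 m/s².
Falls 2070 m from rest: t = √(2·2070/9.81) = 20.5 s; v = g·t = 201 m/s.
Impact speed = 201 m/s

201 m/s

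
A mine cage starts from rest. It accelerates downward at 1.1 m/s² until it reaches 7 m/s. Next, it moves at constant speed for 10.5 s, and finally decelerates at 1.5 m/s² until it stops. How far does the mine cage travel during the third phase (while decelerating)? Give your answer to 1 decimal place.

Phase 1 (accelerating): v₀ = 0 m/s, a = 1.1 m/s².
v = v₀ + at → t = (7 − 0) / 1.1 = 6.36 s
v² = v₀² + 2aΔx → Δx = (7² − 0²)/(2·1.1) = 22.3 m

Phase 2 (constant speed): v₀ = 7.00 m/s, a = 0 m/s².
v = v₀ + at = 7.00 + (0)(10.5) = 7.00 m/s
Δx = v₀t + ½at² = 7.00·10.5 + 0.5·0·10.5² = 73.5 m

Phase 3 (decelerating): v₀ = 7.00 m/s, a = -1.5 m/s².
v = v₀ + at → t = (0 − 7.00) / -1.5 = 4.67 s
v² = v₀² + 2aΔx → Δx = (0² − 7.00²)/(2·-1.5) = 16.3 m
Distance in phase 3 = 16.3 m

16.3 m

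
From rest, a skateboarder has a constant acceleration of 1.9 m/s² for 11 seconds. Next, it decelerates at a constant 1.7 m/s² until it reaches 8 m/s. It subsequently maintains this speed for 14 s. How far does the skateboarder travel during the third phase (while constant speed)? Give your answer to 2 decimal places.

Phase 1 (accelerating): v₀ = 0 m/s, a = 1.9 m/s².
v = v₀ + at = 0 + (1.9)(11) = 20.9 m/s
Δx = v₀t + ½at² = 0·11 + 0.5·1.9·11² = 115 m

Phase 2 (decelerating): v₀ = 20.9 m/s, a = -1.7 m/s².
v = v₀ + at → t = (8 − 20.9) / -1.7 = 7.59 s
v² = v₀² + 2aΔx → Δx = (8² − 20.9²)/(2·-1.7) = 110 m

Phase 3 (constant speed): v₀ = 8.00 m/s, a = 0 m/s².
v = v₀ + at = 8.00 + (0)(14) = 8.00 m/s
Δx = v₀t + ½at² = 8.00·14 + 0.5·0·14² = 112 m
Distance in phase 3 = 112 m

112.00 m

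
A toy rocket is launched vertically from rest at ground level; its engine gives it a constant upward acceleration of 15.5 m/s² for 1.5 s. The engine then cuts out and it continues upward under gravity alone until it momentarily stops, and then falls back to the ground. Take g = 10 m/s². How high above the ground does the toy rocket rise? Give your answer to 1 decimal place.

Phase 1 (powered ascent): v₀ = 0 m/s, a = 15.5 m/s².
v = v₀ + at = 0 + (15.5)(1.5) = 23.2 m/s
Δx = v₀t + ½at² = 0·1.5 + 0.5·15.5·1.5² = 17.4 m

Phase 2 (coasting upward): v₀ = 23.2 m/s, a = -10 m/s².
v = v₀ + at → t = (0 − 23.2) / -10 = 2.33 s
v² = v₀² + 2aΔx → Δx = (0² − 23.2²)/(2·-10) = 27.0 m
Maximum height = 17.4 + 27.0 = 44.5 m

44.5 m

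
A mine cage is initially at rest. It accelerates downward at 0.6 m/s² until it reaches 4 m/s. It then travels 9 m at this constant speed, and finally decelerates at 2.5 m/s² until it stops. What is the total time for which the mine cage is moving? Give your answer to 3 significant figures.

10.5 s

Phase 1 (accelerating): v₀ = 0 m/s, a = 0.6 m/s².
v = v₀ + at → t = (4 − 0) / 0.6 = 6.67 s
v² = v₀² + 2aΔx → Δx = (4² − 0²)/(2·0.6) = 13.3 m

Phase 2 (constant speed): v₀ = 4.00 m/s, a = 0 m/s².
Constant speed: t = d/v = 9/4.00 = 2.25 s

Phase 3 (decelerating): v₀ = 4.00 m/s, a = -2.5 m/s².
v = v₀ + at → t = (0 − 4.00) / -2.5 = 1.60 s
v² = v₀² + 2aΔx → Δx = (0² − 4.00²)/(2·-2.5) = 3.20 m
Total time = 6.67 + 2.25 + 1.60 = 10.5 s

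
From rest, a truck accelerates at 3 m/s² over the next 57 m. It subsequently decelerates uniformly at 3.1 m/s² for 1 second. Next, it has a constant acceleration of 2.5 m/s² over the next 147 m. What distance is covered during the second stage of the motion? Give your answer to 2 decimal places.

Phase 1 (accelerating): v₀ = 0 m/s, a = 3 m/s².
v² = v₀² + 2aΔx = 0² + 2·3·57 = 342 → v = 18.5 m/s
t = (v − v₀)/a = (18.5 − 0)/3 = 6.16 s

Phase 2 (decelerating): v₀ = 18.5 m/s, a = -3.1 m/s².
v = v₀ + at = 18.5 + (-3.1)(1) = 15.4 m/s
Δx = v₀t + ½at² = 18.5·1 + 0.5·-3.1·1² = 16.9 m
Distance in phase 2 = 16.9 m

16.94 m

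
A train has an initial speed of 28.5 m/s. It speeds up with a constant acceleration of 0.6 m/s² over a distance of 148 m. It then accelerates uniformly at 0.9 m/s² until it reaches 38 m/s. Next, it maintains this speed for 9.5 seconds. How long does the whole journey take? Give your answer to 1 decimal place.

21.7 s

Phase 1 (accelerating): v₀ = 28.5 m/s, a = 0.6 m/s².
v² = v₀² + 2aΔx = 28.5² + 2·0.6·148 = 990 → v = 31.5 m/s
t = (v − v₀)/a = (31.5 − 28.5)/0.6 = 4.94 s

Phase 2 (accelerating): v₀ = 31.5 m/s, a = 0.9 m/s².
v = v₀ + at → t = (38 − 31.5) / 0.9 = 7.26 s
v² = v₀² + 2aΔx → Δx = (38² − 31.5²)/(2·0.9) = 252 m

Phase 3 (constant speed): v₀ = 38.0 m/s, a = 0 m/s².
v = v₀ + at = 38.0 + (0)(9.5) = 38.0 m/s
Δx = v₀t + ½at² = 38.0·9.5 + 0.5·0·9.5² = 361 m
Total time = 4.94 + 7.26 + 9.50 = 21.7 s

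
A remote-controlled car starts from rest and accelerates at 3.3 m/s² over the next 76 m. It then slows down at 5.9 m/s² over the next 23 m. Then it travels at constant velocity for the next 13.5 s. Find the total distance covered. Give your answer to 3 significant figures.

Phase 1 (accelerating): v₀ = 0 m/s, a = 3.3 m/s².
v² = v₀² + 2aΔx = 0² + 2·3.3·76 = 502 → v = 22.4 m/s
t = (v − v₀)/a = (22.4 − 0)/3.3 = 6.79 s

Phase 2 (decelerating): v₀ = 22.4 m/s, a = -5.9 m/s².
v² = v₀² + 2aΔx = 22.4² + 2·-5.9·23 = 230 → v = 15.2 m/s
t = (v − v₀)/a = (15.2 − 22.4)/-5.9 = 1.22 s

Phase 3 (constant speed): v₀ = 15.2 m/s, a = 0 m/s².
v = v₀ + at = 15.2 + (0)(13.5) = 15.2 m/s
Δx = v₀t + ½at² = 15.2·13.5 + 0.5·0·13.5² = 205 m
Total distance = 76.0 + 23.0 + 205 = 304 m

304 m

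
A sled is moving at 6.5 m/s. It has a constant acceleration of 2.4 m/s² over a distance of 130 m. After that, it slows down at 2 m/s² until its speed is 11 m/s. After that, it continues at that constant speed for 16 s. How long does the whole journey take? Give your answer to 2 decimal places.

Phase 1 (accelerating): v₀ = 6.50 m/s, a = 2.4 m/s².
v² = v₀² + 2aΔx = 6.50² + 2·2.4·130 = 666 → v = 25.8 m/s
t = (v − v₀)/a = (25.8 − 6.50)/2.4 = 8.05 s

Phase 2 (decelerating): v₀ = 25.8 m/s, a = -2 m/s².
v = v₀ + at → t = (11 − 25.8) / -2 = 7.41 s
v² = v₀² + 2aΔx → Δx = (11² − 25.8²)/(2·-2) = 136 m

Phase 3 (constant speed): v₀ = 11.0 m/s, a = 0 m/s².
v = v₀ + at = 11.0 + (0)(16) = 11.0 m/s
Δx = v₀t + ½at² = 11.0·16 + 0.5·0·16² = 176 m
Total time = 8.05 + 7.41 + 16.0 = 31.5 s

31.45 s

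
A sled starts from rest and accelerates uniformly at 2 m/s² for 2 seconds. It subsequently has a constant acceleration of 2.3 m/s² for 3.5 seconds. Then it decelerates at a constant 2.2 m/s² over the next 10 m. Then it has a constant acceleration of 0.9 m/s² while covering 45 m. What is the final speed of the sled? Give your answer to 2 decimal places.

13.50 m/s

Phase 1 (accelerating): v₀ = 0 m/s, a = 2 m/s².
v = v₀ + at = 0 + (2)(2) = 4.00 m/s
Δx = v₀t + ½at² = 0·2 + 0.5·2·2² = 4.00 m

Phase 2 (accelerating): v₀ = 4.00 m/s, a = 2.3 m/s².
v = v₀ + at = 4.00 + (2.3)(3.5) = 12.0 m/s
Δx = v₀t + ½at² = 4.00·3.5 + 0.5·2.3·3.5² = 28.1 m

Phase 3 (decelerating): v₀ = 12.0 m/s, a = -2.2 m/s².
v² = v₀² + 2aΔx = 12.0² + 2·-2.2·10 = 101 → v = 10.1 m/s
t = (v − v₀)/a = (10.1 − 12.0)/-2.2 = 0.905 s

Phase 4 (accelerating): v₀ = 10.1 m/s, a = 0.9 m/s².
v² = v₀² + 2aΔx = 10.1² + 2·0.9·45 = 182 → v = 13.5 m/s
t = (v − v₀)/a = (13.5 − 10.1)/0.9 = 3.82 s
Final speed = 13.5 m/s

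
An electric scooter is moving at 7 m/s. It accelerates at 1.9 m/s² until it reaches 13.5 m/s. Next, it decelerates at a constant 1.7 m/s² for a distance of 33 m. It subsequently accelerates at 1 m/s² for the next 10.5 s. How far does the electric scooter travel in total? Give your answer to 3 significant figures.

Phase 1 (accelerating): v₀ = 7.00 m/s, a = 1.9 m/s².
v = v₀ + at → t = (13.5 − 7.00) / 1.9 = 3.42 s
v² = v₀² + 2aΔx → Δx = (13.5² − 7.00²)/(2·1.9) = 35.1 m

Phase 2 (decelerating): v₀ = 13.5 m/s, a = -1.7 m/s².
v² = v₀² + 2aΔx = 13.5² + 2·-1.7·33 = 70.0 → v = 8.37 m/s
t = (v − v₀)/a = (8.37 − 13.5)/-1.7 = 3.02 s

Phase 3 (accelerating): v₀ = 8.37 m/s, a = 1 m/s².
v = v₀ + at = 8.37 + (1)(10.5) = 18.9 m/s
Δx = v₀t + ½at² = 8.37·10.5 + 0.5·1·10.5² = 143 m
Total distance = 35.1 + 33.0 + 143 = 211 m

211 m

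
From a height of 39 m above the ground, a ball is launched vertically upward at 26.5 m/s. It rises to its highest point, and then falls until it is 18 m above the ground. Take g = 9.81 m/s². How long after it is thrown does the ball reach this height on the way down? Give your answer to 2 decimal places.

6.10 s

Phase 1 (rising): v₀ = 26.5 m/s, a = -9.81 m/s².
v = v₀ + at → t = (0 − 26.5) / -9.81 = 2.70 s
v² = v₀² + 2aΔx → Δx = (0² − 26.5²)/(2·-9.81) = 35.8 m

Phase 2 (falling): v₀ = 0 m/s, a = -9.81 m/s².
Falls 56.8 m from rest: t = √(2·56.8/9.81) = 3.40 s; v = g·t = 33.4 m/s.
Total time = 2.70 + 3.40 = 6.10 s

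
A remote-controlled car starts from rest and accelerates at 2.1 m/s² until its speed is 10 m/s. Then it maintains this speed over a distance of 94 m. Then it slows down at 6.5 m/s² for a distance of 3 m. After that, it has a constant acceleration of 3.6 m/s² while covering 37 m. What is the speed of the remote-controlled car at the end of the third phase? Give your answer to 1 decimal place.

Phase 1 (accelerating): v₀ = 0 m/s, a = 2.1 m/s².
v = v₀ + at → t = (10 − 0) / 2.1 = 4.76 s
v² = v₀² + 2aΔx → Δx = (10² − 0²)/(2·2.1) = 23.8 m

Phase 2 (constant speed): v₀ = 10.0 m/s, a = 0 m/s².
Constant speed: t = d/v = 94/10.0 = 9.40 s

Phase 3 (decelerating): v₀ = 10.0 m/s, a = -6.5 m/s².
v² = v₀² + 2aΔx = 10.0² + 2·-6.5·3 = 61.0 → v = 7.81 m/s
t = (v − v₀)/a = (7.81 − 10.0)/-6.5 = 0.337 s
Speed at end of phase 3 = 7.81 m/s

7.8 m/s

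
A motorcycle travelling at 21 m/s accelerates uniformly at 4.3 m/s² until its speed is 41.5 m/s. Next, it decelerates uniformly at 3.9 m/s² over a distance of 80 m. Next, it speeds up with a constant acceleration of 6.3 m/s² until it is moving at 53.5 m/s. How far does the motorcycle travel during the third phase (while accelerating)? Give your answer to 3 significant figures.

Phase 1 (accelerating): v₀ = 21.0 m/s, a = 4.3 m/s².
v = v₀ + at → t = (41.5 − 21.0) / 4.3 = 4.77 s
v² = v₀² + 2aΔx → Δx = (41.5² − 21.0²)/(2·4.3) = 149 m

Phase 2 (decelerating): v₀ = 41.5 m/s, a = -3.9 m/s².
v² = v₀² + 2aΔx = 41.5² + 2·-3.9·80 = 1100 → v = 33.1 m/s
t = (v − v₀)/a = (33.1 − 41.5)/-3.9 = 2.14 s

Phase 3 (accelerating): v₀ = 33.1 m/s, a = 6.3 m/s².
v = v₀ + at → t = (53.5 − 33.1) / 6.3 = 3.23 s
v² = v₀² + 2aΔx → Δx = (53.5² − 33.1²)/(2·6.3) = 140 m
Distance in phase 3 = 140 m

140 m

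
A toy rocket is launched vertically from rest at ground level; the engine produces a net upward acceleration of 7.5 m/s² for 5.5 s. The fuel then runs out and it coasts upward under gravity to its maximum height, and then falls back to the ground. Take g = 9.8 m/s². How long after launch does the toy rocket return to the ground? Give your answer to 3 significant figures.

16.1 s

Phase 1 (powered ascent): v₀ = 0 m/s, a = 7.5 m/s².
v = v₀ + at = 0 + (7.5)(5.5) = 41.2 m/s
Δx = v₀t + ½at² = 0·5.5 + 0.5·7.5·5.5² = 113 m

Phase 2 (coasting upward): v₀ = 41.2 m/s, a = -9.8 m/s².
v = v₀ + at → t = (0 − 41.2) / -9.8 = 4.21 s
v² = v₀² + 2aΔx → Δx = (0² − 41.2²)/(2·-9.8) = 86.8 m

Phase 3 (free fall): v₀ = 0 m/s, a = -9.8 m/s².
Falls 200 m from rest: t = √(2·200/9.8) = 6.39 s; v = g·t = 62.6 m/s.
Total time = 5.50 + 4.21 + 6.39 = 16.1 s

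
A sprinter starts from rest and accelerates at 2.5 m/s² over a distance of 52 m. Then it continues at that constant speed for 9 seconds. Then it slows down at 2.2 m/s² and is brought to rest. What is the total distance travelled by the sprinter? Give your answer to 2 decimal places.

256.21 m

Phase 1 (accelerating): v₀ = 0 m/s, a = 2.5 m/s².
v² = v₀² + 2aΔx = 0² + 2·2.5·52 = 260 → v = 16.1 m/s
t = (v − v₀)/a = (16.1 − 0)/2.5 = 6.45 s

Phase 2 (constant speed): v₀ = 16.1 m/s, a = 0 m/s².
v = v₀ + at = 16.1 + (0)(9) = 16.1 m/s
Δx = v₀t + ½at² = 16.1·9 + 0.5·0·9² = 145 m

Phase 3 (decelerating): v₀ = 16.1 m/s, a = -2.2 m/s².
v = v₀ + at → t = (0 − 16.1) / -2.2 = 7.33 s
v² = v₀² + 2aΔx → Δx = (0² − 16.1²)/(2·-2.2) = 59.1 m
Total distance = 52.0 + 145 + 59.1 = 256 m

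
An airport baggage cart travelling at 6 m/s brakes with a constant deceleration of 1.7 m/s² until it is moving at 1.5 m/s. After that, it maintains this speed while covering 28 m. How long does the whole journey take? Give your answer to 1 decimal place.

Phase 1 (decelerating): v₀ = 6.00 m/s, a = -1.7 m/s².
v = v₀ + at → t = (1.5 − 6.00) / -1.7 = 2.65 s
v² = v₀² + 2aΔx → Δx = (1.5² − 6.00²)/(2·-1.7) = 9.93 m

Phase 2 (constant speed): v₀ = 1.50 m/s, a = 0 m/s².
Constant speed: t = d/v = 28/1.50 = 18.7 s
Total time = 2.65 + 18.7 = 21.3 s

21.3 s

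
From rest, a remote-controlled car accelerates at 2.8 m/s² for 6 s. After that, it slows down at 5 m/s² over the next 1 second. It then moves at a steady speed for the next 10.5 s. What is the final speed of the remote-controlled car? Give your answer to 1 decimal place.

Phase 1 (accelerating): v₀ = 0 m/s, a = 2.8 m/s².
v = v₀ + at = 0 + (2.8)(6) = 16.8 m/s
Δx = v₀t + ½at² = 0·6 + 0.5·2.8·6² = 50.4 m

Phase 2 (decelerating): v₀ = 16.8 m/s, a = -5 m/s².
v = v₀ + at = 16.8 + (-5)(1) = 11.8 m/s
Δx = v₀t + ½at² = 16.8·1 + 0.5·-5·1² = 14.3 m

Phase 3 (constant speed): v₀ = 11.8 m/s, a = 0 m/s².
v = v₀ + at = 11.8 + (0)(10.5) = 11.8 m/s
Δx = v₀t + ½at² = 11.8·10.5 + 0.5·0·10.5² = 124 m
Final speed = 11.8 m/s

11.8 m/s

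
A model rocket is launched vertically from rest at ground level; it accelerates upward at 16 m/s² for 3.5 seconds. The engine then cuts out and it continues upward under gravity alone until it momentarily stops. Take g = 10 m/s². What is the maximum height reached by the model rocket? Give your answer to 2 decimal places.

Phase 1 (powered ascent): v₀ = 0 m/s, a = 16 m/s².
v = v₀ + at = 0 + (16)(3.5) = 56.0 m/s
Δx = v₀t + ½at² = 0·3.5 + 0.5·16·3.5² = 98.0 m

Phase 2 (coasting upward): v₀ = 56.0 m/s, a = -10 m/s².
v = v₀ + at → t = (0 − 56.0) / -10 = 5.60 s
v² = v₀² + 2aΔx → Δx = (0² − 56.0²)/(2·-10) = 157 m
Maximum height = 98.0 + 157 = 255 m

254.80 m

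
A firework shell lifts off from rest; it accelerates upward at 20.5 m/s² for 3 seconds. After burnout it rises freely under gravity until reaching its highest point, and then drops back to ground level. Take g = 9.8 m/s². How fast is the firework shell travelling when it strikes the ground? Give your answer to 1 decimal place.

74.8 m/s

Phase 1 (powered ascent): v₀ = 0 m/s, a = 20.5 m/s².
v = v₀ + at = 0 + (20.5)(3) = 61.5 m/s
Δx = v₀t + ½at² = 0·3 + 0.5·20.5·3² = 92.2 m

Phase 2 (coasting upward): v₀ = 61.5 m/s, a = -9.8 m/s².
v = v₀ + at → t = (0 − 61.5) / -9.8 = 6.28 s
v² = v₀² + 2aΔx → Δx = (0² − 61.5²)/(2·-9.8) = 193 m

Phase 3 (free fall): v₀ = 0 m/s, a = -9.8 m/s².
Falls 285 m from rest: t = √(2·285/9.8) = 7.63 s; v = g·t = 74.8 m/s.
Impact speed = 74.8 m/s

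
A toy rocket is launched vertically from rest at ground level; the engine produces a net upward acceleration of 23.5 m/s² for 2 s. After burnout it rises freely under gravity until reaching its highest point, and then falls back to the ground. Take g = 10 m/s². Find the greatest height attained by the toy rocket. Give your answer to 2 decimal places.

157.45 m

Phase 1 (powered ascent): v₀ = 0 m/s, a = 23.5 m/s².
v = v₀ + at = 0 + (23.5)(2) = 47.0 m/s
Δx = v₀t + ½at² = 0·2 + 0.5·23.5·2² = 47.0 m

Phase 2 (coasting upward): v₀ = 47.0 m/s, a = -10 m/s².
v = v₀ + at → t = (0 − 47.0) / -10 = 4.70 s
v² = v₀² + 2aΔx → Δx = (0² − 47.0²)/(2·-10) = 110 m
Maximum height = 47.0 + 110 = 157 m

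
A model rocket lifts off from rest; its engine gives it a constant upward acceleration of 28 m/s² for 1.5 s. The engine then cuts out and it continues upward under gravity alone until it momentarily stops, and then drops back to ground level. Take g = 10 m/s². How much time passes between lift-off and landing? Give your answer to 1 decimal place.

Phase 1 (powered ascent): v₀ = 0 m/s, a = 28 m/s².
v = v₀ + at = 0 + (28)(1.5) = 42.0 m/s
Δx = v₀t + ½at² = 0·1.5 + 0.5·28·1.5² = 31.5 m

Phase 2 (coasting upward): v₀ = 42.0 m/s, a = -10 m/s².
v = v₀ + at → t = (0 − 42.0) / -10 = 4.20 s
v² = v₀² + 2aΔx → Δx = (0² − 42.0²)/(2·-10) = 88.2 m

Phase 3 (free fall): v₀ = 0 m/s, a = -10 m/s².
Falls 120 m from rest: t = √(2·120/10) = 4.89 s; v = g·t = 48.9 m/s.
Total time = 1.50 + 4.20 + 4.89 = 10.6 s

10.6 s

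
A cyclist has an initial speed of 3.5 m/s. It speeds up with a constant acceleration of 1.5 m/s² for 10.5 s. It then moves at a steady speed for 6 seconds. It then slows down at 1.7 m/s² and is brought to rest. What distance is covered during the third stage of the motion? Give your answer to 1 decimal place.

109.0 m

Phase 1 (accelerating): v₀ = 3.50 m/s, a = 1.5 m/s².
v = v₀ + at = 3.50 + (1.5)(10.5) = 19.2 m/s
Δx = v₀t + ½at² = 3.50·10.5 + 0.5·1.5·10.5² = 119 m

Phase 2 (constant speed): v₀ = 19.2 m/s, a = 0 m/s².
v = v₀ + at = 19.2 + (0)(6) = 19.2 m/s
Δx = v₀t + ½at² = 19.2·6 + 0.5·0·6² = 116 m

Phase 3 (decelerating): v₀ = 19.2 m/s, a = -1.7 m/s².
v = v₀ + at → t = (0 − 19.2) / -1.7 = 11.3 s
v² = v₀² + 2aΔx → Δx = (0² − 19.2²)/(2·-1.7) = 109 m
Distance in phase 3 = 109 m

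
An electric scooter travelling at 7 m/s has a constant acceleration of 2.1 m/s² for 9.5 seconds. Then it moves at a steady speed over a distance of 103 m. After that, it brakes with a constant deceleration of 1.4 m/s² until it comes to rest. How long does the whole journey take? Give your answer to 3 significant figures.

Phase 1 (accelerating): v₀ = 7.00 m/s, a = 2.1 m/s².
v = v₀ + at = 7.00 + (2.1)(9.5) = 26.9 m/s
Δx = v₀t + ½at² = 7.00·9.5 + 0.5·2.1·9.5² = 161 m

Phase 2 (constant speed): v₀ = 26.9 m/s, a = 0 m/s².
Constant speed: t = d/v = 103/26.9 = 3.82 s

Phase 3 (decelerating): v₀ = 26.9 m/s, a = -1.4 m/s².
v = v₀ + at → t = (0 − 26.9) / -1.4 = 19.2 s
v² = v₀² + 2aΔx → Δx = (0² − 26.9²)/(2·-1.4) = 259 m
Total time = 9.50 + 3.82 + 19.2 = 32.6 s

32.6 s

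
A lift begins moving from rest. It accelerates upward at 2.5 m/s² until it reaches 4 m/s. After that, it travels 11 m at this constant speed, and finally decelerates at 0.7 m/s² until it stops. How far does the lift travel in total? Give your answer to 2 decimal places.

Phase 1 (accelerating): v₀ = 0 m/s, a = 2.5 m/s².
v = v₀ + at → t = (4 − 0) / 2.5 = 1.60 s
v² = v₀² + 2aΔx → Δx = (4² − 0²)/(2·2.5) = 3.20 m

Phase 2 (constant speed): v₀ = 4.00 m/s, a = 0 m/s².
Constant speed: t = d/v = 11/4.00 = 2.75 s

Phase 3 (decelerating): v₀ = 4.00 m/s, a = -0.7 m/s².
v = v₀ + at → t = (0 − 4.00) / -0.7 = 5.71 s
v² = v₀² + 2aΔx → Δx = (0² − 4.00²)/(2·-0.7) = 11.4 m
Total distance = 3.20 + 11.0 + 11.4 = 25.6 m

25.63 m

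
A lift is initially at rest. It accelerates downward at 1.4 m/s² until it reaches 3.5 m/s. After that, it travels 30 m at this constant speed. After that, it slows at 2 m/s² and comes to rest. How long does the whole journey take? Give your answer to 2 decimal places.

Phase 1 (accelerating): v₀ = 0 m/s, a = 1.4 m/s².
v = v₀ + at → t = (3.5 − 0) / 1.4 = 2.50 s
v² = v₀² + 2aΔx → Δx = (3.5² − 0²)/(2·1.4) = 4.38 m

Phase 2 (constant speed): v₀ = 3.50 m/s, a = 0 m/s².
Constant speed: t = d/v = 30/3.50 = 8.57 s

Phase 3 (decelerating): v₀ = 3.50 m/s, a = -2 m/s².
v = v₀ + at → t = (0 − 3.50) / -2 = 1.75 s
v² = v₀² + 2aΔx → Δx = (0² − 3.50²)/(2·-2) = 3.06 m
Total time = 2.50 + 8.57 + 1.75 = 12.8 s

12.82 s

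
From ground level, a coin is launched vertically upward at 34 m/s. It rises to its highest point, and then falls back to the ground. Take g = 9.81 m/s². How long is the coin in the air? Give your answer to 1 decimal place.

6.9 s

Phase 1 (rising): v₀ = 34.0 m/s, a = -9.81 m/s².
v = v₀ + at → t = (0 − 34.0) / -9.81 = 3.47 s
v² = v₀² + 2aΔx → Δx = (0² − 34.0²)/(2·-9.81) = 58.9 m

Phase 2 (falling): v₀ = 0 m/s, a = -9.81 m/s².
Falls 58.9 m from rest: t = √(2·58.9/9.81) = 3.47 s; v = g·t = 34.0 m/s.
Total time = 3.47 + 3.47 = 6.93 s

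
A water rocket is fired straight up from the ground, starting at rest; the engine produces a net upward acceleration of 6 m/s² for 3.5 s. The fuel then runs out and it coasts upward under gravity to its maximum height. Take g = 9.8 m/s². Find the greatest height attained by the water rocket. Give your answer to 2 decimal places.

Phase 1 (powered ascent): v₀ = 0 m/s, a = 6 m/s².
v = v₀ + at = 0 + (6)(3.5) = 21.0 m/s
Δx = v₀t + ½at² = 0·3.5 + 0.5·6·3.5² = 36.8 m

Phase 2 (coasting upward): v₀ = 21.0 m/s, a = -9.8 m/s².
v = v₀ + at → t = (0 − 21.0) / -9.8 = 2.14 s
v² = v₀² + 2aΔx → Δx = (0² − 21.0²)/(2·-9.8) = 22.5 m
Maximum height = 36.8 + 22.5 = 59.2 m

59.25 m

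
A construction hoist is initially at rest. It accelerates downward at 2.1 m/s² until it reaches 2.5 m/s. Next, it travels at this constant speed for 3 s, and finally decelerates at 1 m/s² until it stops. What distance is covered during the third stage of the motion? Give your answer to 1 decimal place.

Phase 1 (accelerating): v₀ = 0 m/s, a = 2.1 m/s².
v = v₀ + at → t = (2.5 − 0) / 2.1 = 1.19 s
v² = v₀² + 2aΔx → Δx = (2.5² − 0²)/(2·2.1) = 1.49 m

Phase 2 (constant speed): v₀ = 2.50 m/s, a = 0 m/s².
v = v₀ + at = 2.50 + (0)(3) = 2.50 m/s
Δx = v₀t + ½at² = 2.50·3 + 0.5·0·3² = 7.50 m

Phase 3 (decelerating): v₀ = 2.50 m/s, a = -1 m/s².
v = v₀ + at → t = (0 − 2.50) / -1 = 2.50 s
v² = v₀² + 2aΔx → Δx = (0² − 2.50²)/(2·-1) = 3.12 m
Distance in phase 3 = 3.12 m

3.1 m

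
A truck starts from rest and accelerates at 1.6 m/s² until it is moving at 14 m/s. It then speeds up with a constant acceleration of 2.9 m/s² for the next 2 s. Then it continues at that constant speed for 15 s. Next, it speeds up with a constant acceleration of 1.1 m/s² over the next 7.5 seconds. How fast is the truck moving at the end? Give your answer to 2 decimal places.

Phase 1 (accelerating): v₀ = 0 m/s, a = 1.6 m/s².
v = v₀ + at → t = (14 − 0) / 1.6 = 8.75 s
v² = v₀² + 2aΔx → Δx = (14² − 0²)/(2·1.6) = 61.2 m

Phase 2 (accelerating): v₀ = 14.0 m/s, a = 2.9 m/s².
v = v₀ + at = 14.0 + (2.9)(2) = 19.8 m/s
Δx = v₀t + ½at² = 14.0·2 + 0.5·2.9·2² = 33.8 m

Phase 3 (constant speed): v₀ = 19.8 m/s, a = 0 m/s².
v = v₀ + at = 19.8 + (0)(15) = 19.8 m/s
Δx = v₀t + ½at² = 19.8·15 + 0.5·0·15² = 297 m

Phase 4 (accelerating): v₀ = 19.8 m/s, a = 1.1 m/s².
v = v₀ + at = 19.8 + (1.1)(7.5) = 28.1 m/s
Δx = v₀t + ½at² = 19.8·7.5 + 0.5·1.1·7.5² = 179 m
Final speed = 28.1 m/s

28.05 m/s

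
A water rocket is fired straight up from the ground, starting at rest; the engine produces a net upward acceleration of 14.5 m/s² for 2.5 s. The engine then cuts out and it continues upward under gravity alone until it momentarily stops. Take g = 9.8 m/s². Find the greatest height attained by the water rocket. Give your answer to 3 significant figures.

Phase 1 (powered ascent): v₀ = 0 m/s, a = 14.5 m/s².
v = v₀ + at = 0 + (14.5)(2.5) = 36.2 m/s
Δx = v₀t + ½at² = 0·2.5 + 0.5·14.5·2.5² = 45.3 m

Phase 2 (coasting upward): v₀ = 36.2 m/s, a = -9.8 m/s².
v = v₀ + at → t = (0 − 36.2) / -9.8 = 3.70 s
v² = v₀² + 2aΔx → Δx = (0² − 36.2²)/(2·-9.8) = 67.0 m
Maximum height = 45.3 + 67.0 = 112 m

112 m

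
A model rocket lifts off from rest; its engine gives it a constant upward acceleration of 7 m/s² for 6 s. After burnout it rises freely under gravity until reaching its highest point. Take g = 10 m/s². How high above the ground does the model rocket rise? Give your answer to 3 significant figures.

214 m

Phase 1 (powered ascent): v₀ = 0 m/s, a = 7 m/s².
v = v₀ + at = 0 + (7)(6) = 42.0 m/s
Δx = v₀t + ½at² = 0·6 + 0.5·7·6² = 126 m

Phase 2 (coasting upward): v₀ = 42.0 m/s, a = -10 m/s².
v = v₀ + at → t = (0 − 42.0) / -10 = 4.20 s
v² = v₀² + 2aΔx → Δx = (0² − 42.0²)/(2·-10) = 88.2 m
Maximum height = 126 + 88.2 = 214 m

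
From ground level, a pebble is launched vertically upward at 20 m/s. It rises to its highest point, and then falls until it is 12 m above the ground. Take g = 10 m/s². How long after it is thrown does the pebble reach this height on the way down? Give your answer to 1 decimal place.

Phase 1 (rising): v₀ = 20.0 m/s, a = -10 m/s².
v = v₀ + at → t = (0 − 20.0) / -10 = 2.00 s
v² = v₀² + 2aΔx → Δx = (0² − 20.0²)/(2·-10) = 20.0 m

Phase 2 (falling): v₀ = 0 m/s, a = -10 m/s².
Falls 8.00 m from rest: t = √(2·8.00/10) = 1.26 s; v = g·t = 12.6 m/s.
Total time = 2.00 + 1.26 = 3.26 s

3.3 s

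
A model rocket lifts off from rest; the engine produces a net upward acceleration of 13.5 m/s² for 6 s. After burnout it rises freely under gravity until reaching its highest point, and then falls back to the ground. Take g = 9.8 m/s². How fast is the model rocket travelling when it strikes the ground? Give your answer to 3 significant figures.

106 m/s

Phase 1 (powered ascent): v₀ = 0 m/s, a = 13.5 m/s².
v = v₀ + at = 0 + (13.5)(6) = 81.0 m/s
Δx = v₀t + ½at² = 0·6 + 0.5·13.5·6² = 243 m

Phase 2 (coasting upward): v₀ = 81.0 m/s, a = -9.8 m/s².
v = v₀ + at → t = (0 − 81.0) / -9.8 = 8.27 s
v² = v₀² + 2aΔx → Δx = (0² − 81.0²)/(2·-9.8) = 335 m

Phase 3 (free fall): v₀ = 0 m/s, a = -9.8 m/s².
Falls 578 m from rest: t = √(2·578/9.8) = 10.9 s; v = g·t = 106 m/s.
Impact speed = 106 m/s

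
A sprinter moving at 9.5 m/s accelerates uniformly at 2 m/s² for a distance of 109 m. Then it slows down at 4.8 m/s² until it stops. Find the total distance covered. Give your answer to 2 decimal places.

Phase 1 (accelerating): v₀ = 9.50 m/s, a = 2 m/s².
v² = v₀² + 2aΔx = 9.50² + 2·2·109 = 526 → v = 22.9 m/s
t = (v − v₀)/a = (22.9 − 9.50)/2 = 6.72 s

Phase 2 (decelerating): v₀ = 22.9 m/s, a = -4.8 m/s².
v = v₀ + at → t = (0 − 22.9) / -4.8 = 4.78 s
v² = v₀² + 2aΔx → Δx = (0² − 22.9²)/(2·-4.8) = 54.8 m
Total distance = 109 + 54.8 = 164 m

163.82 m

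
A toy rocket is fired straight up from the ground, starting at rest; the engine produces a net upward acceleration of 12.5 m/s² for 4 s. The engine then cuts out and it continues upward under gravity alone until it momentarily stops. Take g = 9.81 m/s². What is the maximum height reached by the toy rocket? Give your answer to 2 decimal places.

Phase 1 (powered ascent): v₀ = 0 m/s, a = 12.5 m/s².
v = v₀ + at = 0 + (12.5)(4) = 50.0 m/s
Δx = v₀t + ½at² = 0·4 + 0.5·12.5·4² = 100 m

Phase 2 (coasting upward): v₀ = 50.0 m/s, a = -9.81 m/s².
v = v₀ + at → t = (0 − 50.0) / -9.81 = 5.10 s
v² = v₀² + 2aΔx → Δx = (0² − 50.0²)/(2·-9.81) = 127 m
Maximum height = 100 + 127 = 227 m

227.42 m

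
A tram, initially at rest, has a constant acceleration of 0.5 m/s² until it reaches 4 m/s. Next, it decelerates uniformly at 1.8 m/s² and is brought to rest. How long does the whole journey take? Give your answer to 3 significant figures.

Phase 1 (accelerating): v₀ = 0 m/s, a = 0.5 m/s².
v = v₀ + at → t = (4 − 0) / 0.5 = 8.00 s
v² = v₀² + 2aΔx → Δx = (4² − 0²)/(2·0.5) = 16.0 m

Phase 2 (decelerating): v₀ = 4.00 m/s, a = -1.8 m/s².
v = v₀ + at → t = (0 − 4.00) / -1.8 = 2.22 s
v² = v₀² + 2aΔx → Δx = (0² − 4.00²)/(2·-1.8) = 4.44 m
Total time = 8.00 + 2.22 = 10.2 s

10.2 s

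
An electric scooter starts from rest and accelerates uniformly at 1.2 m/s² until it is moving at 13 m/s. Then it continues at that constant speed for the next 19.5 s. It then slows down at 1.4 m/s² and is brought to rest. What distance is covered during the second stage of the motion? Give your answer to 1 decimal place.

253.5 m

Phase 1 (accelerating): v₀ = 0 m/s, a = 1.2 m/s².
v = v₀ + at → t = (13 − 0) / 1.2 = 10.8 s
v² = v₀² + 2aΔx → Δx = (13² − 0²)/(2·1.2) = 70.4 m

Phase 2 (constant speed): v₀ = 13.0 m/s, a = 0 m/s².
v = v₀ + at = 13.0 + (0)(19.5) = 13.0 m/s
Δx = v₀t + ½at² = 13.0·19.5 + 0.5·0·19.5² = 254 m
Distance in phase 2 = 254 m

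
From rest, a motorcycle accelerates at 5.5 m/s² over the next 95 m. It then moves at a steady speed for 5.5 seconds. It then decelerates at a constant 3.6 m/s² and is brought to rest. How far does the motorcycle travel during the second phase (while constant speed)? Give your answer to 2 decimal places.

177.80 m

Phase 1 (accelerating): v₀ = 0 m/s, a = 5.5 m/s².
v² = v₀² + 2aΔx = 0² + 2·5.5·95 = 1040 → v = 32.3 m/s
t = (v − v₀)/a = (32.3 − 0)/5.5 = 5.88 s

Phase 2 (constant speed): v₀ = 32.3 m/s, a = 0 m/s².
v = v₀ + at = 32.3 + (0)(5.5) = 32.3 m/s
Δx = v₀t + ½at² = 32.3·5.5 + 0.5·0·5.5² = 178 m
Distance in phase 2 = 178 m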